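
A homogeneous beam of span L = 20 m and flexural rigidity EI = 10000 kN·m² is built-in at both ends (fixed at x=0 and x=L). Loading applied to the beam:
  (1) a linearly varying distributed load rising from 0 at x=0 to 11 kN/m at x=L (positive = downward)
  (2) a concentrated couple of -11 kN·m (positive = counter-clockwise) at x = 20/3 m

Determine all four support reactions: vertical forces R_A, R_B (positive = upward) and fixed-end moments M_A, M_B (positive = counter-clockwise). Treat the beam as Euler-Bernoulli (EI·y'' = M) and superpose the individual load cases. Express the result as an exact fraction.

Load 1 — triangular load w₀=11 kN/m (0→w₀ over full span):
  R_A = 3w₀L/20 = 3·11·20/20 = 33 kN
  M_A = w₀L²/30 = 11·20²/30 = 440/3 kN·m
  R_B = 7w₀L/20 = 7·11·20/20 = 77 kN
  M_B = -w₀L²/20 = -11·20²/20 = -220 kN·m
Load 2 — applied couple M₀=-11 kN·m at a=20/3 m (b=L-a=40/3):
  R_A = 6M₀ab/L³ = 6·(-11)·(20/3)·(40/3)/20³ = -11/15 kN
  M_A = M₀b(2a-b)/L² = (-11)·(40/3)·(2·(20/3)-(40/3))/20² = 0 kN·m
  R_B = -6M₀ab/L³ = -6·(-11)·(20/3)·(40/3)/20³ = 11/15 kN
  M_B = M₀a(2b-a)/L² = (-11)·(20/3)·(2·(40/3)-(20/3))/20² = -11/3 kN·m
Superposition: R_A = 484/15 kN, M_A = 440/3 kN·m, R_B = 1166/15 kN, M_B = -671/3 kN·m

R_A = 484/15 kN, M_A = 440/3 kN·m, R_B = 1166/15 kN, M_B = -671/3 kN·m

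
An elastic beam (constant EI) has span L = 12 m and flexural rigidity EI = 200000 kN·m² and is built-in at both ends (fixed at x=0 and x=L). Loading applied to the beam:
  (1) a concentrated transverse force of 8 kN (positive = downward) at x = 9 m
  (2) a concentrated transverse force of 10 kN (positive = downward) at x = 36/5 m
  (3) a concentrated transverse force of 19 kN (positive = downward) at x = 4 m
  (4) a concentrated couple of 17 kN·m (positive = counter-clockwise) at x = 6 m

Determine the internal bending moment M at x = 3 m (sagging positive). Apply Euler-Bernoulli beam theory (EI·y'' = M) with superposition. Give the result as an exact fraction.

M(3) = 15947/1800 kN·m

Load 1 — point force P=8 kN at a=9 m (b=L-a=3):
  M_1 = Pb²(3a+b)x/L³ - Pab²/L²  [x≤a] = 8·3²·(3·9+3)·3/12³ - 8·9·3²/12² = -3/4 kN·m
Load 2 — point force P=10 kN at a=36/5 m (b=L-a=24/5):
  M_2 = Pb²(3a+b)x/L³ - Pab²/L²  [x≤a] = 10·(24/5)²·(3·(36/5)+(24/5))·3/12³ - 10·(36/5)·(24/5)²/12² = -24/25 kN·m
Load 3 — point force P=19 kN at a=4 m (b=L-a=8):
  M_3 = Pb²(3a+b)x/L³ - Pab²/L²  [x≤a] = 19·8²·(3·4+8)·3/12³ - 19·4·8²/12² = 76/9 kN·m
Load 4 — applied couple M₀=17 kN·m at a=6 m (b=L-a=6):
  M_4 = R_Ax - M_A  [x≤a] with R_A=17/8, M_A=17/4 = (17/8)·3 - (17/4) = 17/8 kN·m
Superposition: M = Σ M_i = 15947/1800 kN·m ≈ 8.859444 kN·m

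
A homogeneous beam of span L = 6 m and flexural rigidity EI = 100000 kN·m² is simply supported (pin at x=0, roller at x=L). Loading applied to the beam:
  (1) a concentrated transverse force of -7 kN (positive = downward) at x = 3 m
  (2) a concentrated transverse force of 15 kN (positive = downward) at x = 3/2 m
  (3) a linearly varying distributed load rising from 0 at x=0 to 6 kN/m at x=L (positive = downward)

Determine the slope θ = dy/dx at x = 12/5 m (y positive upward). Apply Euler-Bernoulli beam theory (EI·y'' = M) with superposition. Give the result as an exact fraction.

θ(12/5) = -136773/2000000000 rad

Load 1 — point force P=-7 kN at a=3 m (b=L-a=3):
  θ_1 = -Pb(L²-b²-3x²)/(6LEI)  [x≤a] = -(-7)·3·(6²-3²-3·(12/5)²)/(6·6·100000) = 567/10000000 rad
Load 2 — point force P=15 kN at a=3/2 m (b=L-a=9/2):
  θ_2 = -Pa(2L²-6Lx+3x²+a²)/(6LEI)  [x>a] = -15·(3/2)·(2·6²-6·6·(12/5)+3·(12/5)²+(3/2)²)/(6·6·100000) = -513/16000000 rad
Load 3 — triangular load w₀=6 kN/m (0→w₀ over full span):
  θ_3 = -w₀(7L⁴-30L²x²+15x⁴)/(360LEI) = -6·(7·6⁴-30·6²·(12/5)²+15·(12/5)⁴)/(360·6·100000) = -2907/31250000 rad
Superposition: θ = Σ θ_i = -136773/2000000000 rad ≈ -0.000068 rad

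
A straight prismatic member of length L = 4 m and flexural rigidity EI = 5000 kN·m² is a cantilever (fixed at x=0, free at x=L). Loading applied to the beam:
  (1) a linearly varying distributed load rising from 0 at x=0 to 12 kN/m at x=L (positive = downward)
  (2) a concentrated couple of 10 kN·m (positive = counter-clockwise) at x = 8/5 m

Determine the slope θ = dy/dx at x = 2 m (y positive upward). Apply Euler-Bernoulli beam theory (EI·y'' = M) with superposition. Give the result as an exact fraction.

Load 1 — triangular load w₀=12 kN/m (0→w₀ over full span):
  θ_1 = (w₀Lx²/4-w₀L²x/3-w₀x⁴/(24L))/EI = (12·4·2²/4-12·4²·2/3-12·2⁴/(24·4))/5000 = -41/2500 rad
Load 2 — applied couple M₀=10 kN·m at a=8/5 m (b=L-a=12/5):
  θ_2 = M₀a/EI  [x>a] = 10·(8/5)/5000 = 2/625 rad
Superposition: θ = Σ θ_i = -33/2500 rad ≈ -0.013200 rad

θ(2) = -33/2500 rad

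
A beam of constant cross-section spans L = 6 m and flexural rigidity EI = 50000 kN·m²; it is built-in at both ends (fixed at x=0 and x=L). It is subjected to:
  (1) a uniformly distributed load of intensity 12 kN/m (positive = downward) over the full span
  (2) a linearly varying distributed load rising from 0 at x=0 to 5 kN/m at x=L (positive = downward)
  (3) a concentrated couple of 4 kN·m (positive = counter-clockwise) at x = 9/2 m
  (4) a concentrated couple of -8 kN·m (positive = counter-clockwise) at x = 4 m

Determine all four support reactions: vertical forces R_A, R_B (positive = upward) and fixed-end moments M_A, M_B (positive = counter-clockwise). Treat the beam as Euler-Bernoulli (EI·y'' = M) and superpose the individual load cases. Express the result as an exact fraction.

Load 1 — uniform load w=12 kN/m over full span:
  R_A = wL/2 = 12·6/2 = 36 kN
  M_A = wL²/12 = 12·6²/12 = 36 kN·m
  R_B = wL/2 = 12·6/2 = 36 kN
  M_B = -wL²/12 = -12·6²/12 = -36 kN·m
Load 2 — triangular load w₀=5 kN/m (0→w₀ over full span):
  R_A = 3w₀L/20 = 3·5·6/20 = 9/2 kN
  M_A = w₀L²/30 = 5·6²/30 = 6 kN·m
  R_B = 7w₀L/20 = 7·5·6/20 = 21/2 kN
  M_B = -w₀L²/20 = -5·6²/20 = -9 kN·m
Load 3 — applied couple M₀=4 kN·m at a=9/2 m (b=L-a=3/2):
  R_A = 6M₀ab/L³ = 6·4·(9/2)·(3/2)/6³ = 3/4 kN
  M_A = M₀b(2a-b)/L² = 4·(3/2)·(2·(9/2)-(3/2))/6² = 5/4 kN·m
  R_B = -6M₀ab/L³ = -6·4·(9/2)·(3/2)/6³ = -3/4 kN
  M_B = M₀a(2b-a)/L² = 4·(9/2)·(2·(3/2)-(9/2))/6² = -3/4 kN·m
Load 4 — applied couple M₀=-8 kN·m at a=4 m (b=L-a=2):
  R_A = 6M₀ab/L³ = 6·(-8)·4·2/6³ = -16/9 kN
  M_A = M₀b(2a-b)/L² = (-8)·2·(2·4-2)/6² = -8/3 kN·m
  R_B = -6M₀ab/L³ = -6·(-8)·4·2/6³ = 16/9 kN
  M_B = M₀a(2b-a)/L² = (-8)·4·(2·2-4)/6² = 0 kN·m
Superposition: R_A = 1421/36 kN, M_A = 487/12 kN·m, R_B = 1711/36 kN, M_B = -183/4 kN·m

R_A = 1421/36 kN, M_A = 487/12 kN·m, R_B = 1711/36 kN, M_B = -183/4 kN·m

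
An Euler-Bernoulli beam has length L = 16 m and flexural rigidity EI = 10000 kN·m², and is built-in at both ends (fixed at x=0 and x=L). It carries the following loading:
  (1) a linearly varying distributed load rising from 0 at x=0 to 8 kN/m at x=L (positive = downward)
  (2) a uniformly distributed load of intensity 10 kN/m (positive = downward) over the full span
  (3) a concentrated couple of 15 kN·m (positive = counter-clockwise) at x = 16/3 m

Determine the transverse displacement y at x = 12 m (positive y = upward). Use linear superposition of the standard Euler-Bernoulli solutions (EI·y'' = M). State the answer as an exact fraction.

y(12) = -1271/9375 m

Load 1 — triangular load w₀=8 kN/m (0→w₀ over full span):
  y_1 = -w₀x²(L-x)²(x+2L)/(120LEI) = -8·12²·(16-12)²·(12+2·16)/(120·16·10000) = -132/3125 m
Load 2 — uniform load w=10 kN/m over full span:
  y_2 = -wx²(L-x)²/(24EI) = -10·12²·(16-12)²/(24·10000) = -12/125 m
Load 3 — applied couple M₀=15 kN·m at a=16/3 m (b=L-a=32/3):
  y_3 = (R_Ax³/6 - M_Ax²/2 - M₀(x-a)²/2)/EI  [x>a] with R_A=5/4, M_A=0 = ((5/4)·12³/6 - 0·12²/2 - 15·(12-(16/3))²/2)/10000 = 1/375 m
Superposition: y = Σ y_i = -1271/9375 m ≈ -0.135573 m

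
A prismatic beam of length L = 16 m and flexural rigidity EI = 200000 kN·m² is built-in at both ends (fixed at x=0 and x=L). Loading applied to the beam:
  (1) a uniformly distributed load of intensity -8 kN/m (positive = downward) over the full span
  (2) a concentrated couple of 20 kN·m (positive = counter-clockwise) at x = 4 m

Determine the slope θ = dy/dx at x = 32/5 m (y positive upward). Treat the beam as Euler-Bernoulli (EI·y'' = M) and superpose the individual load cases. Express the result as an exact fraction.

θ(32/5) = 2123/3125000 rad

Load 1 — uniform load w=-8 kN/m over full span:
  θ_1 = -wx(L-x)(L-2x)/(12EI) = -(-8)·(32/5)·(16-(32/5))·(16-2·(32/5))/(12·200000) = 256/390625 rad
Load 2 — applied couple M₀=20 kN·m at a=4 m (b=L-a=12):
  θ_2 = (R_Ax²/2 - M_Ax - M₀(x-a))/EI  [x>a] with R_A=45/32, M_A=-15/4 = ((45/32)·(32/5)²/2 - (-15/4)·(32/5) - 20·((32/5)-4))/200000 = 3/125000 rad
Superposition: θ = Σ θ_i = 2123/3125000 rad ≈ 0.000679 rad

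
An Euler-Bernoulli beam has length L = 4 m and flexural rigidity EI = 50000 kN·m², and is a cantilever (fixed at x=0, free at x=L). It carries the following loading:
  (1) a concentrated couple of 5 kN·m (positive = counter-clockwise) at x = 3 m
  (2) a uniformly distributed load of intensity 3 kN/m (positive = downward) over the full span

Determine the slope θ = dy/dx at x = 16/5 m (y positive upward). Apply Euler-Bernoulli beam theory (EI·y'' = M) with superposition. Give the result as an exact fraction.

Load 1 — applied couple M₀=5 kN·m at a=3 m (b=L-a=1):
  θ_1 = M₀a/EI  [x>a] = 5·3/50000 = 3/10000 rad
Load 2 — uniform load w=3 kN/m over full span:
  θ_2 = -wx(x²-3Lx+3L²)/(6EI) = -3·(16/5)·((16/5)²-3·4·(16/5)+3·4²)/(6·50000) = -248/390625 rad
Superposition: θ = Σ θ_i = -2093/6250000 rad ≈ -0.000335 rad

θ(16/5) = -2093/6250000 rad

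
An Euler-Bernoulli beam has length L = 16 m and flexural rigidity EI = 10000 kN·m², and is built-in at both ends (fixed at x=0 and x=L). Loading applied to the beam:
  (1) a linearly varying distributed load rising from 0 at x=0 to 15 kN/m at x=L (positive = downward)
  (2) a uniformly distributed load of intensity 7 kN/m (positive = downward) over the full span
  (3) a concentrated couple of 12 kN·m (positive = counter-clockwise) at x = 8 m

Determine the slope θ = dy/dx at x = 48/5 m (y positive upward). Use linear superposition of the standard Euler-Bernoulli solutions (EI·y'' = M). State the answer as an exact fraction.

Load 1 — triangular load w₀=15 kN/m (0→w₀ over full span):
  θ_1 = -w₀(2x(L-x)(L-2x)(x+2L)+x²(L-x)²)/(120LEI) = -15·(2·(48/5)·(16-(48/5))·(16-2·(48/5))·((48/5)+2·16)+(48/5)²·(16-(48/5))²)/(120·16·10000) = 768/78125 rad
Load 2 — uniform load w=7 kN/m over full span:
  θ_2 = -wx(L-x)(L-2x)/(12EI) = -7·(48/5)·(16-(48/5))·(16-2·(48/5))/(12·10000) = 896/78125 rad
Load 3 — applied couple M₀=12 kN·m at a=8 m (b=L-a=8):
  θ_3 = (R_Ax²/2 - M_Ax - M₀(x-a))/EI  [x>a] with R_A=9/8, M_A=3 = ((9/8)·(48/5)²/2 - 3·(48/5) - 12·((48/5)-8))/10000 = 6/15625 rad
Superposition: θ = Σ θ_i = 1694/78125 rad ≈ 0.021683 rad

θ(48/5) = 1694/78125 rad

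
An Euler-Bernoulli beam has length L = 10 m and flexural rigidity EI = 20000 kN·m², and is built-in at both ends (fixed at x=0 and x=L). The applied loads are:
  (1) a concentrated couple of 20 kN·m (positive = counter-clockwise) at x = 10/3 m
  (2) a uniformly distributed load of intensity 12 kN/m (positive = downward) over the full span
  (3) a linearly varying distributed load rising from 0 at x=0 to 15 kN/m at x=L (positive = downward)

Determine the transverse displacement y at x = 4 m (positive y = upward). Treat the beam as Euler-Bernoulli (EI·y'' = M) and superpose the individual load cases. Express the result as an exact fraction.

Load 1 — applied couple M₀=20 kN·m at a=10/3 m (b=L-a=20/3):
  y_1 = (R_Ax³/6 - M_Ax²/2 - M₀(x-a)²/2)/EI  [x>a] with R_A=8/3, M_A=0 = ((8/3)·4³/6 - 0·4²/2 - 20·(4-(10/3))²/2)/20000 = 3/2500 m
Load 2 — uniform load w=12 kN/m over full span:
  y_2 = -wx²(L-x)²/(24EI) = -12·4²·(10-4)²/(24·20000) = -9/625 m
Load 3 — triangular load w₀=15 kN/m (0→w₀ over full span):
  y_3 = -w₀x²(L-x)²(x+2L)/(120LEI) = -15·4²·(10-4)²·(4+2·10)/(120·10·20000) = -27/3125 m
Superposition: y = Σ y_i = -273/12500 m ≈ -0.021840 m

y(4) = -273/12500 m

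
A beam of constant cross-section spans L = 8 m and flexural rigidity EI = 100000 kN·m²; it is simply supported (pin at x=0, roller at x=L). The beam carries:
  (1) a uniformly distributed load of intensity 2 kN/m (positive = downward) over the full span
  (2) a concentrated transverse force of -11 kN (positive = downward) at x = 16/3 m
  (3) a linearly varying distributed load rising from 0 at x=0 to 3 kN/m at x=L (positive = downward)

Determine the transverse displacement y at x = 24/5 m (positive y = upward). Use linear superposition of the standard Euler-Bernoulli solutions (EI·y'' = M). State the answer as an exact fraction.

y(24/5) = -1053176/1318359375 m

Load 1 — uniform load w=2 kN/m over full span:
  y_1 = -wx(L³-2Lx²+x³)/(24EI) = -2·(24/5)·(8³-2·8·(24/5)²+(24/5)³)/(24·100000) = -1984/1953125 m
Load 2 — point force P=-11 kN at a=16/3 m (b=L-a=8/3):
  y_2 = -Pbx(L²-b²-x²)/(6LEI)  [x≤a] = -(-11)·(8/3)·(24/5)·(8²-(8/3)²-(24/5)²)/(6·8·100000) = 10472/10546875 m
Load 3 — triangular load w₀=3 kN/m (0→w₀ over full span):
  y_3 = -w₀x(7L⁴-10L²x²+3x⁴)/(360LEI) = -3·(24/5)·(7·8⁴-10·8²·(24/5)²+3·(24/5)⁴)/(360·8·100000) = -37888/48828125 m
Superposition: y = Σ y_i = -1053176/1318359375 m ≈ -0.000799 m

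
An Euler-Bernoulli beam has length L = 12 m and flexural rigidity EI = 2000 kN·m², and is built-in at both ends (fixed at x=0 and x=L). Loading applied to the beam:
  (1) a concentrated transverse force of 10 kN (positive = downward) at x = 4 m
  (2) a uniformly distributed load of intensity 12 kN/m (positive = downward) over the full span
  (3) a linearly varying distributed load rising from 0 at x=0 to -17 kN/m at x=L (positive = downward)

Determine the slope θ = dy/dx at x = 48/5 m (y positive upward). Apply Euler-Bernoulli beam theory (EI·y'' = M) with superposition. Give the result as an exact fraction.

Load 1 — point force P=10 kN at a=4 m (b=L-a=8):
  θ_1 = Pa²(L-x)(2bL-(3b+a)(L-x))/(2L³EI)  [x>a] = 10·4²·(12-(48/5))·(2·8·12-(3·8+4)·(12-(48/5)))/(2·12³·2000) = 13/1875 rad
Load 2 — uniform load w=12 kN/m over full span:
  θ_2 = -wx(L-x)(L-2x)/(12EI) = -12·(48/5)·(12-(48/5))·(12-2·(48/5))/(12·2000) = 1296/15625 rad
Load 3 — triangular load w₀=-17 kN/m (0→w₀ over full span):
  θ_3 = -w₀(2x(L-x)(L-2x)(x+2L)+x²(L-x)²)/(120LEI) = -(-17)·(2·(48/5)·(12-(48/5))·(12-2·(48/5))·((48/5)+2·12)+(48/5)²·(12-(48/5))²)/(120·12·2000) = -4896/78125 rad
Superposition: θ = Σ θ_i = 6377/234375 rad ≈ 0.027209 rad

θ(48/5) = 6377/234375 rad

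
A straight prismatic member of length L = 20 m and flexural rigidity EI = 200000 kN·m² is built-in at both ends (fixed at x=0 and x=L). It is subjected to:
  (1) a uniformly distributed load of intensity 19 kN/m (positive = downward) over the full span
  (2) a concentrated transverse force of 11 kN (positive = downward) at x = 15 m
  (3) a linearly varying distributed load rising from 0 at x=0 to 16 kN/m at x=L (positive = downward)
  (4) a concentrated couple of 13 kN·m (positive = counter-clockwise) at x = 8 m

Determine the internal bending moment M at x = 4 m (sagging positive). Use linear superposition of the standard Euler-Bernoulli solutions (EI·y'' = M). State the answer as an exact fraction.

M(4) = -112907/2000 kN·m

Load 1 — uniform load w=19 kN/m over full span:
  M_1 = wLx/2 - wL²/12 - wx²/2 = 19·20·4/2 - 19·20²/12 - 19·4²/2 = -76/3 kN·m
Load 2 — point force P=11 kN at a=15 m (b=L-a=5):
  M_2 = Pb²(3a+b)x/L³ - Pab²/L²  [x≤a] = 11·5²·(3·15+5)·4/20³ - 11·15·5²/20² = -55/16 kN·m
Load 3 — triangular load w₀=16 kN/m (0→w₀ over full span):
  M_3 = 3w₀Lx/20 - w₀L²/30 - w₀x³/(6L) = 3·16·20·4/20 - 16·20²/30 - 16·4³/(6·20) = -448/15 kN·m
Load 4 — applied couple M₀=13 kN·m at a=8 m (b=L-a=12):
  M_4 = R_Ax - M_A  [x≤a] with R_A=117/125, M_A=39/25 = (117/125)·4 - (39/25) = 273/125 kN·m
Superposition: M = Σ M_i = -112907/2000 kN·m ≈ -56.453500 kN·m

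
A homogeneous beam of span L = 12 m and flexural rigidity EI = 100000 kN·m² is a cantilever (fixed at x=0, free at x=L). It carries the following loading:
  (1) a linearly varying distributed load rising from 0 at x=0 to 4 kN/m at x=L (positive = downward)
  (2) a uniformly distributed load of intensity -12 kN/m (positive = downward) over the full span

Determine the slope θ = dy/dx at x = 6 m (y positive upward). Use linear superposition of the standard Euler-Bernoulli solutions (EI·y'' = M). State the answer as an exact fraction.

Load 1 — triangular load w₀=4 kN/m (0→w₀ over full span):
  θ_1 = (w₀Lx²/4-w₀L²x/3-w₀x⁴/(24L))/EI = (4·12·6²/4-4·12²·6/3-4·6⁴/(24·12))/100000 = -369/50000 rad
Load 2 — uniform load w=-12 kN/m over full span:
  θ_2 = -wx(x²-3Lx+3L²)/(6EI) = -(-12)·6·(6²-3·12·6+3·12²)/(6·100000) = 189/6250 rad
Superposition: θ = Σ θ_i = 1143/50000 rad ≈ 0.022860 rad

θ(6) = 1143/50000 rad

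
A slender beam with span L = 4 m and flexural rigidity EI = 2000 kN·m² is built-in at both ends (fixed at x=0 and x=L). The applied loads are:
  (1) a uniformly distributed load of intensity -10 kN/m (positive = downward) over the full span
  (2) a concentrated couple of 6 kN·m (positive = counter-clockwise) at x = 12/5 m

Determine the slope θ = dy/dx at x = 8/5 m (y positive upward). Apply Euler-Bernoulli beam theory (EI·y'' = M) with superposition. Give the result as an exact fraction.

Load 1 — uniform load w=-10 kN/m over full span:
  θ_1 = -wx(L-x)(L-2x)/(12EI) = -(-10)·(8/5)·(4-(8/5))·(4-2·(8/5))/(12·2000) = 4/3125 rad
Load 2 — applied couple M₀=6 kN·m at a=12/5 m (b=L-a=8/5):
  θ_2 = (R_Ax²/2 - M_Ax)/EI  [x≤a] with R_A=54/25, M_A=48/25 = ((54/25)·(8/5)²/2 - (48/25)·(8/5))/2000 = -12/78125 rad
Superposition: θ = Σ θ_i = 88/78125 rad ≈ 0.001126 rad

θ(8/5) = 88/78125 rad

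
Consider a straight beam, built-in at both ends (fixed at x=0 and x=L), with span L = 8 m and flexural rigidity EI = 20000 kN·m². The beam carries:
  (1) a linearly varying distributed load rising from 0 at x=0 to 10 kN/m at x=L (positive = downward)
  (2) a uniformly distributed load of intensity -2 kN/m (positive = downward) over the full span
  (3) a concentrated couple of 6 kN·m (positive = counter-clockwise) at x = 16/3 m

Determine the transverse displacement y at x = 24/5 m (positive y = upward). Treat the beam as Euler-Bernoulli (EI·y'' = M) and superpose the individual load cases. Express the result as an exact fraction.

y(24/5) = -3522/1953125 m

Load 1 — triangular load w₀=10 kN/m (0→w₀ over full span):
  y_1 = -w₀x²(L-x)²(x+2L)/(120LEI) = -10·(24/5)²·(8-(24/5))²·((24/5)+2·8)/(120·8·20000) = -4992/1953125 m
Load 2 — uniform load w=-2 kN/m over full span:
  y_2 = -wx²(L-x)²/(24EI) = -(-2)·(24/5)²·(8-(24/5))²/(24·20000) = 384/390625 m
Load 3 — applied couple M₀=6 kN·m at a=16/3 m (b=L-a=8/3):
  y_3 = (R_Ax³/6 - M_Ax²/2)/EI  [x≤a] with R_A=1, M_A=2 = (1·(24/5)³/6 - 2·(24/5)²/2)/20000 = -18/78125 m
Superposition: y = Σ y_i = -3522/1953125 m ≈ -0.001803 m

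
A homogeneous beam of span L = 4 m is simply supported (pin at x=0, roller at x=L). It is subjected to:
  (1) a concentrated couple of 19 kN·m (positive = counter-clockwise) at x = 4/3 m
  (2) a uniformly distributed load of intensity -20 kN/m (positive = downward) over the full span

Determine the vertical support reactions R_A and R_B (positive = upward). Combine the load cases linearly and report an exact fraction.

Load 1 — applied couple M₀=19 kN·m at a=4/3 m (b=L-a=8/3):
  R_A = M₀/L = 19/4 kN
  R_B = -M₀/L = -19/4 kN
Load 2 — uniform load w=-20 kN/m over full span:
  R_A = wL/2 = (-20)·4/2 = -40 kN
  R_B = wL/2 = (-20)·4/2 = -40 kN
Superposition: R_A = -141/4 kN, R_B = -179/4 kN

R_A = -141/4 kN, R_B = -179/4 kN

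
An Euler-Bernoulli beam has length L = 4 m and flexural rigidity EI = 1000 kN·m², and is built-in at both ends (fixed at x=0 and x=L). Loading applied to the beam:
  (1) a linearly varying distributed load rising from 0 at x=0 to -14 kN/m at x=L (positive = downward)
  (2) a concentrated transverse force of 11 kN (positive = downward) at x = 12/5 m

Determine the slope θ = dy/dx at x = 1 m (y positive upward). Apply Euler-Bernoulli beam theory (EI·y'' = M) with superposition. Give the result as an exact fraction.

Load 1 — triangular load w₀=-14 kN/m (0→w₀ over full span):
  θ_1 = -w₀(2x(L-x)(L-2x)(x+2L)+x²(L-x)²)/(120LEI) = -(-14)·(2·1·(4-1)·(4-2·1)·(1+2·4)+1²·(4-1)²)/(120·4·1000) = 273/80000 rad
Load 2 — point force P=11 kN at a=12/5 m (b=L-a=8/5):
  θ_2 = -Pb²x(2aL-(3a+b)x)/(2L³EI)  [x≤a] = -11·(8/5)²·1·(2·(12/5)·4-(3·(12/5)+(8/5))·1)/(2·4³·1000) = -143/62500 rad
Superposition: θ = Σ θ_i = 2249/2000000 rad ≈ 0.001125 rad

θ(1) = 2249/2000000 rad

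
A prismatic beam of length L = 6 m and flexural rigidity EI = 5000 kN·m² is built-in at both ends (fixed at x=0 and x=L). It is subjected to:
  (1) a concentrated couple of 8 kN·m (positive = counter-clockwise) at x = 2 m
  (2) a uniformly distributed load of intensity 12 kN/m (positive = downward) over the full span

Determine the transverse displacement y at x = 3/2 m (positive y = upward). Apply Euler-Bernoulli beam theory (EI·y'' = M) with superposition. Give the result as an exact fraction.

y(3/2) = -697/160000 m

Load 1 — applied couple M₀=8 kN·m at a=2 m (b=L-a=4):
  y_1 = (R_Ax³/6 - M_Ax²/2)/EI  [x≤a] with R_A=16/9, M_A=0 = ((16/9)·(3/2)³/6 - 0·(3/2)²/2)/5000 = 1/5000 m
Load 2 — uniform load w=12 kN/m over full span:
  y_2 = -wx²(L-x)²/(24EI) = -12·(3/2)²·(6-(3/2))²/(24·5000) = -729/160000 m
Superposition: y = Σ y_i = -697/160000 m ≈ -0.004356 m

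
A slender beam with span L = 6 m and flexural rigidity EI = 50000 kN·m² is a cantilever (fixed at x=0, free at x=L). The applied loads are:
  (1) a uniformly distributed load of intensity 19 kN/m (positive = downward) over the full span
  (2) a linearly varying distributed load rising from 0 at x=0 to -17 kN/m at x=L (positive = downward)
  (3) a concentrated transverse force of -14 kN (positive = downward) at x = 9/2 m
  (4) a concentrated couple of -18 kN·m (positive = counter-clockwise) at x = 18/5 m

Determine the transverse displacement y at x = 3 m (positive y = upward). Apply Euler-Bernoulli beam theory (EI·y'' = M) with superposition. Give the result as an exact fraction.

Load 1 — uniform load w=19 kN/m over full span:
  y_1 = -wx²(x²-4Lx+6L²)/(24EI) = -19·3²·(3²-4·6·3+6·6²)/(24·50000) = -8721/400000 m
Load 2 — triangular load w₀=-17 kN/m (0→w₀ over full span):
  y_2 = (w₀Lx³/12-w₀L²x²/6-w₀x⁵/(120L))/EI = ((-17)·6·3³/12-(-17)·6²·3²/6-(-17)·3⁵/(120·6))/50000 = 55539/4000000 m
Load 3 — point force P=-14 kN at a=9/2 m (b=L-a=3/2):
  y_3 = -Px²(3a-x)/(6EI)  [x≤a] = -(-14)·3²·(3·(9/2)-3)/(6·50000) = 441/100000 m
Load 4 — applied couple M₀=-18 kN·m at a=18/5 m (b=L-a=12/5):
  y_4 = M₀x²/(2EI)  [x≤a] = (-18)·3²/(2·50000) = -81/50000 m
Superposition: y = Σ y_i = -20511/4000000 m ≈ -0.005128 m

y(3) = -20511/4000000 m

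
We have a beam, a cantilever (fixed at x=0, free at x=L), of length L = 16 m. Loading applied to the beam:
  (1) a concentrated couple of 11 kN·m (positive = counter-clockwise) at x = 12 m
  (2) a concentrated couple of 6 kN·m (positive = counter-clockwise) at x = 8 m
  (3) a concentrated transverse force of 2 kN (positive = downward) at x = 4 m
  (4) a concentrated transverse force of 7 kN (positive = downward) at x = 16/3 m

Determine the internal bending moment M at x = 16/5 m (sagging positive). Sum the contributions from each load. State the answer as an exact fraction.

M(16/5) = 7/15 kN·m

Load 1 — applied couple M₀=11 kN·m at a=12 m (b=L-a=4):
  M_1 = M₀  [x≤a] = 11 = 11 kN·m
Load 2 — applied couple M₀=6 kN·m at a=8 m (b=L-a=8):
  M_2 = M₀  [x≤a] = 6 = 6 kN·m
Load 3 — point force P=2 kN at a=4 m (b=L-a=12):
  M_3 = -P(a-x)  [x≤a] = -2·(4-(16/5)) = -8/5 kN·m
Load 4 — point force P=7 kN at a=16/3 m (b=L-a=32/3):
  M_4 = -P(a-x)  [x≤a] = -7·((16/3)-(16/5)) = -224/15 kN·m
Superposition: M = Σ M_i = 7/15 kN·m ≈ 0.466667 kN·m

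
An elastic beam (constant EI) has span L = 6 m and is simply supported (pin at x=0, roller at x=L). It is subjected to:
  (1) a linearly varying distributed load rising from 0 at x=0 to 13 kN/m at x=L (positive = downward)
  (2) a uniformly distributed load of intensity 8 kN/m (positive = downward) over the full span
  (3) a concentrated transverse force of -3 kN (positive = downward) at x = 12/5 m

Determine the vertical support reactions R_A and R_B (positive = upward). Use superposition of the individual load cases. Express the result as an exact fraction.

Load 1 — triangular load w₀=13 kN/m (0→w₀ over full span):
  R_A = w₀L/6 = 13·6/6 = 13 kN
  R_B = w₀L/3 = 13·6/3 = 26 kN
Load 2 — uniform load w=8 kN/m over full span:
  R_A = wL/2 = 8·6/2 = 24 kN
  R_B = wL/2 = 8·6/2 = 24 kN
Load 3 — point force P=-3 kN at a=12/5 m (b=L-a=18/5):
  R_A = Pb/L = (-3)·(18/5)/6 = -9/5 kN
  R_B = Pa/L = (-3)·(12/5)/6 = -6/5 kN
Superposition: R_A = 176/5 kN, R_B = 244/5 kN

R_A = 176/5 kN, R_B = 244/5 kN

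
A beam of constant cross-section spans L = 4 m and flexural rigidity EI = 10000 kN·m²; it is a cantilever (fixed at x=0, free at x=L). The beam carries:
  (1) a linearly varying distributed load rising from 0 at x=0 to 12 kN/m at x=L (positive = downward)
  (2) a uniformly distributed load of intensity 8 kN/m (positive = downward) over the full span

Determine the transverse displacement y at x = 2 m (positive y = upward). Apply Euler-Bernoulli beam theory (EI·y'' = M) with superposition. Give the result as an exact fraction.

Load 1 — triangular load w₀=12 kN/m (0→w₀ over full span):
  y_1 = (w₀Lx³/12-w₀L²x²/6-w₀x⁵/(120L))/EI = (12·4·2³/12-12·4²·2²/6-12·2⁵/(120·4))/10000 = -121/12500 m
Load 2 — uniform load w=8 kN/m over full span:
  y_2 = -wx²(x²-4Lx+6L²)/(24EI) = -8·2²·(2²-4·4·2+6·4²)/(24·10000) = -17/1875 m
Superposition: y = Σ y_i = -703/37500 m ≈ -0.018747 m

y(2) = -703/37500 m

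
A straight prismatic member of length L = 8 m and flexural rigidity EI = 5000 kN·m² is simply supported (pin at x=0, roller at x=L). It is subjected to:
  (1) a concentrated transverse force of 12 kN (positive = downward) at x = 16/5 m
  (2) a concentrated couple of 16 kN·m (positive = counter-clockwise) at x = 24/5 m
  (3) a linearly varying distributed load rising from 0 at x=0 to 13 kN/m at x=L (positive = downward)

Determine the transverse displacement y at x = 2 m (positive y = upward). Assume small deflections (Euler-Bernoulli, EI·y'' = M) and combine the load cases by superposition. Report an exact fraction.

y(2) = -258293/3750000 m

Load 1 — point force P=12 kN at a=16/5 m (b=L-a=24/5):
  y_1 = -Pbx(L²-b²-x²)/(6LEI)  [x≤a] = -12·(24/5)·2·(8²-(24/5)²-2²)/(6·8·5000) = -1386/78125 m
Load 2 — applied couple M₀=16 kN·m at a=24/5 m (b=L-a=16/5):
  y_2 = (M₀x³/(6L)+C₁x)/EI  [x≤a] with C₁=M₀(3b²-L²)/(6L)=-832/75 = (16·2³/(6·8)+(-832/75)·2)/5000 = -61/15625 m
Load 3 — triangular load w₀=13 kN/m (0→w₀ over full span):
  y_3 = -w₀x(7L⁴-10L²x²+3x⁴)/(360LEI) = -13·2·(7·8⁴-10·8²·2²+3·2⁴)/(360·8·5000) = -1417/30000 m
Superposition: y = Σ y_i = -258293/3750000 m ≈ -0.068878 m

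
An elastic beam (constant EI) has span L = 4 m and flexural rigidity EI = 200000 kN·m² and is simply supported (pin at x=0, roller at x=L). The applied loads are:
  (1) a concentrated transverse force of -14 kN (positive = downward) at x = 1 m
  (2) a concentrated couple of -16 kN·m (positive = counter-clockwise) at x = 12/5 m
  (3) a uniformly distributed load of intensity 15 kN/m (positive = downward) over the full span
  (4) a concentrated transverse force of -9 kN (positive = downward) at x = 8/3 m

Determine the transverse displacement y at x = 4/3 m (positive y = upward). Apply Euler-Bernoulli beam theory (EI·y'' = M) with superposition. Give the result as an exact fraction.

Load 1 — point force P=-14 kN at a=1 m (b=L-a=3):
  y_1 = -Pa(L-x)(2Lx-a²-x²)/(6LEI)  [x>a] = -(-14)·1·(4-(4/3))·(2·4·(4/3)-1²-(4/3)²)/(6·4·200000) = 497/8100000 m
Load 2 — applied couple M₀=-16 kN·m at a=12/5 m (b=L-a=8/5):
  y_2 = (M₀x³/(6L)+C₁x)/EI  [x≤a] with C₁=M₀(3b²-L²)/(6L)=416/75 = ((-16)·(4/3)³/(6·4)+(416/75)·(4/3))/200000 = 184/6328125 m
Load 3 — uniform load w=15 kN/m over full span:
  y_3 = -wx(L³-2Lx²+x³)/(24EI) = -15·(4/3)·(4³-2·4·(4/3)²+(4/3)³)/(24·200000) = -11/50625 m
Load 4 — point force P=-9 kN at a=8/3 m (b=L-a=4/3):
  y_4 = -Pbx(L²-b²-x²)/(6LEI)  [x≤a] = -(-9)·(4/3)·(4/3)·(4²-(4/3)²-(4/3)²)/(6·4·200000) = 7/168750 m
Superposition: y = Σ y_i = -17287/202500000 m ≈ -0.000085 m

y(4/3) = -17287/202500000 m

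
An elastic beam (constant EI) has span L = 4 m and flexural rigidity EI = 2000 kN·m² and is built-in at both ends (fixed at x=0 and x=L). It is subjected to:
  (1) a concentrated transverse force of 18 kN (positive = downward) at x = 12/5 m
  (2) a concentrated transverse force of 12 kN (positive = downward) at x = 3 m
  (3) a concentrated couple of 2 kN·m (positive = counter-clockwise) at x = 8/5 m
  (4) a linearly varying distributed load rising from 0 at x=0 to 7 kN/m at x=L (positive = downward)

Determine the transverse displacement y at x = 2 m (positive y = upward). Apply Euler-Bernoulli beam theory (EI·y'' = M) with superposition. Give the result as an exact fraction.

Load 1 — point force P=18 kN at a=12/5 m (b=L-a=8/5):
  y_1 = -Pb²x²(3aL-(3a+b)x)/(6L³EI)  [x≤a] = -18·(8/5)²·2²·(3·(12/5)·4-(3·(12/5)+(8/5))·2)/(6·4³·2000) = -42/15625 m
Load 2 — point force P=12 kN at a=3 m (b=L-a=1):
  y_2 = -Pb²x²(3aL-(3a+b)x)/(6L³EI)  [x≤a] = -12·1²·2²·(3·3·4-(3·3+1)·2)/(6·4³·2000) = -1/1000 m
Load 3 — applied couple M₀=2 kN·m at a=8/5 m (b=L-a=12/5):
  y_3 = (R_Ax³/6 - M_Ax²/2 - M₀(x-a)²/2)/EI  [x>a] with R_A=18/25, M_A=6/25 = ((18/25)·2³/6 - (6/25)·2²/2 - 2·(2-(8/5))²/2)/2000 = 1/6250 m
Load 4 — triangular load w₀=7 kN/m (0→w₀ over full span):
  y_4 = -w₀x²(L-x)²(x+2L)/(120LEI) = -7·2²·(4-2)²·(2+2·4)/(120·4·2000) = -7/6000 m
Superposition: y = Σ y_i = -3521/750000 m ≈ -0.004695 m

y(2) = -3521/750000 m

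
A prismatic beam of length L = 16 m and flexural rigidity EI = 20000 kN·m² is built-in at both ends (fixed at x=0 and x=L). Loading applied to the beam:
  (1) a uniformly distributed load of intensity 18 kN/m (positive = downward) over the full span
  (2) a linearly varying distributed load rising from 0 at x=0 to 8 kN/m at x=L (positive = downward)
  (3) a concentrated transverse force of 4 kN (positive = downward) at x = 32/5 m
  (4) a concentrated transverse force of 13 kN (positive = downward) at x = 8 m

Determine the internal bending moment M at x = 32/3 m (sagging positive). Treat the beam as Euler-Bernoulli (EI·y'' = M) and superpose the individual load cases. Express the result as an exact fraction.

Load 1 — uniform load w=18 kN/m over full span:
  M_1 = wLx/2 - wL²/12 - wx²/2 = 18·16·(32/3)/2 - 18·16²/12 - 18·(32/3)²/2 = 128 kN·m
Load 2 — triangular load w₀=8 kN/m (0→w₀ over full span):
  M_2 = 3w₀Lx/20 - w₀L²/30 - w₀x³/(6L) = 3·8·16·(32/3)/20 - 8·16²/30 - 8·(32/3)³/(6·16) = 14336/405 kN·m
Load 3 — point force P=4 kN at a=32/5 m (b=L-a=48/5):
  M_3 = Pa²(a+3b)(L-x)/L³ - Pa²b/L²  [x>a] = 4·(32/5)²·((32/5)+3·(48/5))·(16-(32/3))/16³ - 4·(32/5)²·(48/5)/16² = 512/375 kN·m
Load 4 — point force P=13 kN at a=8 m (b=L-a=8):
  M_4 = Pa²(a+3b)(L-x)/L³ - Pa²b/L²  [x>a] = 13·8²·(8+3·8)·(16-(32/3))/16³ - 13·8²·8/16² = 26/3 kN·m
Superposition: M = Σ M_i = 1755974/10125 kN·m ≈ 173.429531 kN·m

M(32/3) = 1755974/10125 kN·m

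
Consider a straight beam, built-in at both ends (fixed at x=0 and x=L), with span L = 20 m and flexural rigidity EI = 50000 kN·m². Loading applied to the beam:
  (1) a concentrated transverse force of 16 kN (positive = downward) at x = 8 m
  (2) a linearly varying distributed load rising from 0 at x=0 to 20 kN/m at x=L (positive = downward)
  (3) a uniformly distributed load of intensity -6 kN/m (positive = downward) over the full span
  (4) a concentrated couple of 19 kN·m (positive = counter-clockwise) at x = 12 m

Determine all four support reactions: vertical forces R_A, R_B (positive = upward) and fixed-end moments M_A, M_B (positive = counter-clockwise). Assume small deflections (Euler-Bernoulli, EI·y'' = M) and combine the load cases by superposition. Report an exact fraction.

Load 1 — point force P=16 kN at a=8 m (b=L-a=12):
  R_A = Pb²(3a+b)/L³ = 16·12²·(3·8+12)/20³ = 1296/125 kN
  M_A = Pab²/L² = 16·8·12²/20² = 1152/25 kN·m
  R_B = Pa²(a+3b)/L³ = 16·8²·(8+3·12)/20³ = 704/125 kN
  M_B = -Pa²b/L² = -16·8²·12/20² = -768/25 kN·m
Load 2 — triangular load w₀=20 kN/m (0→w₀ over full span):
  R_A = 3w₀L/20 = 3·20·20/20 = 60 kN
  M_A = w₀L²/30 = 20·20²/30 = 800/3 kN·m
  R_B = 7w₀L/20 = 7·20·20/20 = 140 kN
  M_B = -w₀L²/20 = -20·20²/20 = -400 kN·m
Load 3 — uniform load w=-6 kN/m over full span:
  R_A = wL/2 = (-6)·20/2 = -60 kN
  M_A = wL²/12 = (-6)·20²/12 = -200 kN·m
  R_B = wL/2 = (-6)·20/2 = -60 kN
  M_B = -wL²/12 = -(-6)·20²/12 = 200 kN·m
Load 4 — applied couple M₀=19 kN·m at a=12 m (b=L-a=8):
  R_A = 6M₀ab/L³ = 6·19·12·8/20³ = 171/125 kN
  M_A = M₀b(2a-b)/L² = 19·8·(2·12-8)/20² = 152/25 kN·m
  R_B = -6M₀ab/L³ = -6·19·12·8/20³ = -171/125 kN
  M_B = M₀a(2b-a)/L² = 19·12·(2·8-12)/20² = 57/25 kN·m
Superposition: R_A = 1467/125 kN, M_A = 8912/75 kN·m, R_B = 10533/125 kN, M_B = -5711/25 kN·m

R_A = 1467/125 kN, M_A = 8912/75 kN·m, R_B = 10533/125 kN, M_B = -5711/25 kN·m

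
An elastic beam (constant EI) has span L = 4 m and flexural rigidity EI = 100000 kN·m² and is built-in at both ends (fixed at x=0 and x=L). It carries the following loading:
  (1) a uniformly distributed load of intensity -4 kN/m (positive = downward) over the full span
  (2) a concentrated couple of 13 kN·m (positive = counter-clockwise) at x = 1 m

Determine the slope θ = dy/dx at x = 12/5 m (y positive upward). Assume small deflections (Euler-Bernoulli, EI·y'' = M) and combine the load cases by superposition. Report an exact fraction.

θ(12/5) = -711/25000000 rad

Load 1 — uniform load w=-4 kN/m over full span:
  θ_1 = -wx(L-x)(L-2x)/(12EI) = -(-4)·(12/5)·(4-(12/5))·(4-2·(12/5))/(12·100000) = -4/390625 rad
Load 2 — applied couple M₀=13 kN·m at a=1 m (b=L-a=3):
  θ_2 = (R_Ax²/2 - M_Ax - M₀(x-a))/EI  [x>a] with R_A=117/32, M_A=-39/16 = ((117/32)·(12/5)²/2 - (-39/16)·(12/5) - 13·((12/5)-1))/100000 = -91/5000000 rad
Superposition: θ = Σ θ_i = -711/25000000 rad ≈ -0.000028 rad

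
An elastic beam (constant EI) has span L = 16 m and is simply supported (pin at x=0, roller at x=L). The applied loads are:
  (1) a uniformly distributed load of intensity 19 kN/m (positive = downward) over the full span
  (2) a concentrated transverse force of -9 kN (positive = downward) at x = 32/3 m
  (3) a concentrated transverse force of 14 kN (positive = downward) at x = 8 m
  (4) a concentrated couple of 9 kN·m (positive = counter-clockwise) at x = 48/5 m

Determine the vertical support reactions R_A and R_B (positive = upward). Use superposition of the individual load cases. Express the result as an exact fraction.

R_A = 2505/16 kN, R_B = 2439/16 kN

Load 1 — uniform load w=19 kN/m over full span:
  R_A = wL/2 = 19·16/2 = 152 kN
  R_B = wL/2 = 19·16/2 = 152 kN
Load 2 — point force P=-9 kN at a=32/3 m (b=L-a=16/3):
  R_A = Pb/L = (-9)·(16/3)/16 = -3 kN
  R_B = Pa/L = (-9)·(32/3)/16 = -6 kN
Load 3 — point force P=14 kN at a=8 m (b=L-a=8):
  R_A = Pb/L = 14·8/16 = 7 kN
  R_B = Pa/L = 14·8/16 = 7 kN
Load 4 — applied couple M₀=9 kN·m at a=48/5 m (b=L-a=32/5):
  R_A = M₀/L = 9/16 kN
  R_B = -M₀/L = -9/16 kN
Superposition: R_A = 2505/16 kN, R_B = 2439/16 kN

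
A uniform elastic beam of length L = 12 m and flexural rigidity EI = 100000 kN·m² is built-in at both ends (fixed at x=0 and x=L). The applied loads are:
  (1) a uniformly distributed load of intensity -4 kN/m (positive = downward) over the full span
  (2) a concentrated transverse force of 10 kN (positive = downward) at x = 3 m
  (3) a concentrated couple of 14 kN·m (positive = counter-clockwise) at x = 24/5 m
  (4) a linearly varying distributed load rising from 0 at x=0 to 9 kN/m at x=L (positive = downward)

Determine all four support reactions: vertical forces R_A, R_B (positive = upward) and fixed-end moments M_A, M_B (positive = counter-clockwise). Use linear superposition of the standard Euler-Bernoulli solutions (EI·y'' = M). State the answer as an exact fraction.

Load 1 — uniform load w=-4 kN/m over full span:
  R_A = wL/2 = (-4)·12/2 = -24 kN
  M_A = wL²/12 = (-4)·12²/12 = -48 kN·m
  R_B = wL/2 = (-4)·12/2 = -24 kN
  M_B = -wL²/12 = -(-4)·12²/12 = 48 kN·m
Load 2 — point force P=10 kN at a=3 m (b=L-a=9):
  R_A = Pb²(3a+b)/L³ = 10·9²·(3·3+9)/12³ = 135/16 kN
  M_A = Pab²/L² = 10·3·9²/12² = 135/8 kN·m
  R_B = Pa²(a+3b)/L³ = 10·3²·(3+3·9)/12³ = 25/16 kN
  M_B = -Pa²b/L² = -10·3²·9/12² = -45/8 kN·m
Load 3 — applied couple M₀=14 kN·m at a=24/5 m (b=L-a=36/5):
  R_A = 6M₀ab/L³ = 6·14·(24/5)·(36/5)/12³ = 42/25 kN
  M_A = M₀b(2a-b)/L² = 14·(36/5)·(2·(24/5)-(36/5))/12² = 42/25 kN·m
  R_B = -6M₀ab/L³ = -6·14·(24/5)·(36/5)/12³ = -42/25 kN
  M_B = M₀a(2b-a)/L² = 14·(24/5)·(2·(36/5)-(24/5))/12² = 112/25 kN·m
Load 4 — triangular load w₀=9 kN/m (0→w₀ over full span):
  R_A = 3w₀L/20 = 3·9·12/20 = 81/5 kN
  M_A = w₀L²/30 = 9·12²/30 = 216/5 kN·m
  R_B = 7w₀L/20 = 7·9·12/20 = 189/5 kN
  M_B = -w₀L²/20 = -9·12²/20 = -324/5 kN·m
Superposition: R_A = 927/400 kN, M_A = 2751/200 kN·m, R_B = 5473/400 kN, M_B = -3589/200 kN·m

R_A = 927/400 kN, M_A = 2751/200 kN·m, R_B = 5473/400 kN, M_B = -3589/200 kN·m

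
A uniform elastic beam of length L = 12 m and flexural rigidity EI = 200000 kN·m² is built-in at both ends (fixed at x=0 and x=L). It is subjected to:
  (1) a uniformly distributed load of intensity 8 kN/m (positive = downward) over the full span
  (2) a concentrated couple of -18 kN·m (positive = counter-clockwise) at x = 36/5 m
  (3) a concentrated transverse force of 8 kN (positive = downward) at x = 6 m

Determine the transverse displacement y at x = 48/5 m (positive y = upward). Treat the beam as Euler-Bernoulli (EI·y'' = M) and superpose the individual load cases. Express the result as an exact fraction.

Load 1 — uniform load w=8 kN/m over full span:
  y_1 = -wx²(L-x)²/(24EI) = -8·(48/5)²·(12-(48/5))²/(24·200000) = -1728/1953125 m
Load 2 — applied couple M₀=-18 kN·m at a=36/5 m (b=L-a=24/5):
  y_2 = (R_Ax³/6 - M_Ax²/2 - M₀(x-a)²/2)/EI  [x>a] with R_A=-54/25, M_A=-144/25 = ((-54/25)·(48/5)³/6 - (-144/25)·(48/5)²/2 - (-18)·((48/5)-(36/5))²/2)/200000 = -243/39062500 m
Load 3 — point force P=8 kN at a=6 m (b=L-a=6):
  y_3 = -Pa²(L-x)²(3bL-(3b+a)(L-x))/(6L³EI)  [x>a] = -8·6²·(12-(48/5))²·(3·6·12-(3·6+6)·(12-(48/5)))/(6·12³·200000) = -99/781250 m
Superposition: y = Σ y_i = -39753/39062500 m ≈ -0.001018 m

y(48/5) = -39753/39062500 m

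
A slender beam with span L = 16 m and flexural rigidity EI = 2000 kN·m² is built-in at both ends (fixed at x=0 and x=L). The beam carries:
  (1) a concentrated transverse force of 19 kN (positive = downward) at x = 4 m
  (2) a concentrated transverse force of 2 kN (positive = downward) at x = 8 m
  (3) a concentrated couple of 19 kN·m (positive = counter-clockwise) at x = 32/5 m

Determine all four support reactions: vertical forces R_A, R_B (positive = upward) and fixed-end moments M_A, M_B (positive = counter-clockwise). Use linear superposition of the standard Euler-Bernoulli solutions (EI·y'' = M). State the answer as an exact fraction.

Load 1 — point force P=19 kN at a=4 m (b=L-a=12):
  R_A = Pb²(3a+b)/L³ = 19·12²·(3·4+12)/16³ = 513/32 kN
  M_A = Pab²/L² = 19·4·12²/16² = 171/4 kN·m
  R_B = Pa²(a+3b)/L³ = 19·4²·(4+3·12)/16³ = 95/32 kN
  M_B = -Pa²b/L² = -19·4²·12/16² = -57/4 kN·m
Load 2 — point force P=2 kN at a=8 m (b=L-a=8):
  R_A = Pb²(3a+b)/L³ = 2·8²·(3·8+8)/16³ = 1 kN
  M_A = Pab²/L² = 2·8·8²/16² = 4 kN·m
  R_B = Pa²(a+3b)/L³ = 2·8²·(8+3·8)/16³ = 1 kN
  M_B = -Pa²b/L² = -2·8²·8/16² = -4 kN·m
Load 3 — applied couple M₀=19 kN·m at a=32/5 m (b=L-a=48/5):
  R_A = 6M₀ab/L³ = 6·19·(32/5)·(48/5)/16³ = 171/100 kN
  M_A = M₀b(2a-b)/L² = 19·(48/5)·(2·(32/5)-(48/5))/16² = 57/25 kN·m
  R_B = -6M₀ab/L³ = -6·19·(32/5)·(48/5)/16³ = -171/100 kN
  M_B = M₀a(2b-a)/L² = 19·(32/5)·(2·(48/5)-(32/5))/16² = 152/25 kN·m
Superposition: R_A = 14993/800 kN, M_A = 4903/100 kN·m, R_B = 1807/800 kN, M_B = -1217/100 kN·m

R_A = 14993/800 kN, M_A = 4903/100 kN·m, R_B = 1807/800 kN, M_B = -1217/100 kN·m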